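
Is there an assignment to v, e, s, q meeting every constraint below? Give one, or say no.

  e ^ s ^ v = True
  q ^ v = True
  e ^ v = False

v=T; e=T; s=T; q=F

e ^ s ^ v = T ^ T ^ T = True ✓
q ^ v = F ^ T = True ✓
e ^ v = T ^ T = False ✓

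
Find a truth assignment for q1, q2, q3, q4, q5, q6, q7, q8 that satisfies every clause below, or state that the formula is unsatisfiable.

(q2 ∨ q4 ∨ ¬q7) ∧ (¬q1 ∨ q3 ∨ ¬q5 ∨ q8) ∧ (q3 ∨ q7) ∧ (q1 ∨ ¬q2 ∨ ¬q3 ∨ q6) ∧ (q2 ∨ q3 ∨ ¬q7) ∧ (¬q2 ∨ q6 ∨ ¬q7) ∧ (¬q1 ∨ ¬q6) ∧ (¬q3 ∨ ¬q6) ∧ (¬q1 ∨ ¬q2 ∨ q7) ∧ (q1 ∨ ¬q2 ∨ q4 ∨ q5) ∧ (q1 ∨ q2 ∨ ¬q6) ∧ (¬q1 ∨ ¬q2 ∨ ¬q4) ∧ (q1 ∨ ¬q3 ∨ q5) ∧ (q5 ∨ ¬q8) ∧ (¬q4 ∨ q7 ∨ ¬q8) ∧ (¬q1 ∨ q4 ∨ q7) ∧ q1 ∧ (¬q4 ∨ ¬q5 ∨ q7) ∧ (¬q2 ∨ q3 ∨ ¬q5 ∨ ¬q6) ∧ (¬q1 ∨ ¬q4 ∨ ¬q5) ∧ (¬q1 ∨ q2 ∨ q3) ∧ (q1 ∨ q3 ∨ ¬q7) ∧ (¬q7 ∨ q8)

Unit clause (q1) forces q1 = True.
In (¬q1 ∨ ¬q6) only ¬q6 is left, so q6 = False.
Try q2 = True:
  (¬q2 ∨ q6 ∨ ¬q7) forces q7 = False.
  clause (¬q1 ∨ ¬q2 ∨ q7) is falsified — backtrack.
So q2 = False.
  then (¬q1 ∨ q2 ∨ q3) forces q3 = True.
Set q4 = True.
  then (¬q1 ∨ ¬q4 ∨ ¬q5) forces q5 = False.
  then (q5 ∨ ¬q8) forces q8 = False.
  then (¬q7 ∨ q8) forces q7 = False.
All clauses satisfied.

q1=T; q2=F; q3=T; q4=T; q5=F; q6=F; q7=F; q8=F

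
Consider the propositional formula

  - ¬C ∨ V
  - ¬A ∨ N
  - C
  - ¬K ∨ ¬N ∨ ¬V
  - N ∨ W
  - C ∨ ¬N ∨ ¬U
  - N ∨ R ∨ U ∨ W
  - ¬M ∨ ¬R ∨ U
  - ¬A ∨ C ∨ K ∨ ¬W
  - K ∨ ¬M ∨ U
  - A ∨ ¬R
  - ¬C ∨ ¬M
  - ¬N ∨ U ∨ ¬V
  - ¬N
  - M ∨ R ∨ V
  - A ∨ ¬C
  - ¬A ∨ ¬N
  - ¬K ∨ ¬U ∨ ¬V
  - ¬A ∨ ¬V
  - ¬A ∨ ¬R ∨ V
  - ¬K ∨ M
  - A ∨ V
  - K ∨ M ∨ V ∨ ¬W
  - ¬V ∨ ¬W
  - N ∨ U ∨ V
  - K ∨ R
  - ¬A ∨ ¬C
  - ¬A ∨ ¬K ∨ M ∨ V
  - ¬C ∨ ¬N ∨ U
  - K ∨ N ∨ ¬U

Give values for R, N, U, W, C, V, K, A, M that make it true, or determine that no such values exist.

Case N = True:
  Clause (¬N) is falsified — contradiction.
Case N = False:
  (¬A ∨ N) forces A = False.
  (C) forces C = True.
  Clause (A ∨ ¬C) is falsified — contradiction.
Both cases fail, so the formula is unsatisfiable.

The formula is unsatisfiable.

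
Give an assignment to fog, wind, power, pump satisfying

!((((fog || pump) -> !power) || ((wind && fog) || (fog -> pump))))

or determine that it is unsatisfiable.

fog=T, wind=F, power=T, pump=F

  !((((fog || pump) -> !power) || ((wind && fog) || (fog -> pump)))) = True
    ((fog || pump) -> !power) || ((wind && fog) || (fog -> pump)) = False
      (fog || pump) -> !power = False
        fog || pump = True
        !power = False
      (wind && fog) || (fog -> pump) = False
        wind && fog = False
        fog -> pump = False
The formula evaluates to True.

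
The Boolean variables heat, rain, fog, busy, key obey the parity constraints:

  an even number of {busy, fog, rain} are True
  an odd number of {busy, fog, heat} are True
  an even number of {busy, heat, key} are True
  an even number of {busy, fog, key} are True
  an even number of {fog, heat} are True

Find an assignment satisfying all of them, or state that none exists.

heat = True, rain = False, fog = True, busy = True, key = False

{busy, fog, rain}: 2 true → even ✓
{busy, fog, heat}: 3 true → odd ✓
{busy, heat, key}: 2 true → even ✓
{busy, fog, key}: 2 true → even ✓
{fog, heat}: 2 true → even ✓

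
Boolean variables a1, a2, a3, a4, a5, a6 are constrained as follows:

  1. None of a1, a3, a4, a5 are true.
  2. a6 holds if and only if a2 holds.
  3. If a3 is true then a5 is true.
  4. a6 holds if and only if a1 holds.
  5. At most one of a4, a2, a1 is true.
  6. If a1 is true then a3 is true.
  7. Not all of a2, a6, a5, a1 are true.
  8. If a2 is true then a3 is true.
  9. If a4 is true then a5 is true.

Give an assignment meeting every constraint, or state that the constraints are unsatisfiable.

a1=F, a2=F, a3=F, a4=F, a5=F, a6=F

  (1) {a1, a3, a4, a5}: 0 true — none ✓
  (2) a6=F, a2=F — same ✓
  (3) a3=F ⇒ a5: vacuous ✓
  (4) a6=F, a1=F — same ✓
  (5) {a4, a2, a1}: 0 true — at most one ✓
  (6) a1=F ⇒ a3: vacuous ✓
  (7) {a2, a6, a5, a1}: 0/4 true — not all ✓
  (8) a2=F ⇒ a3: vacuous ✓
  (9) a4=F ⇒ a5: vacuous ✓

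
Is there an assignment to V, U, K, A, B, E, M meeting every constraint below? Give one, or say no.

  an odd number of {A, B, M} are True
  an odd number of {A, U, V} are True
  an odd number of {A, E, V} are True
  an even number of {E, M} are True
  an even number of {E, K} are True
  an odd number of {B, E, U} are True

V=T, U=F, K=F, A=F, B=T, E=F, M=F

{A, B, M}: 1 true → odd ✓
{A, U, V}: 1 true → odd ✓
{A, E, V}: 1 true → odd ✓
{E, M}: 0 true → even ✓
{E, K}: 0 true → even ✓
{B, E, U}: 1 true → odd ✓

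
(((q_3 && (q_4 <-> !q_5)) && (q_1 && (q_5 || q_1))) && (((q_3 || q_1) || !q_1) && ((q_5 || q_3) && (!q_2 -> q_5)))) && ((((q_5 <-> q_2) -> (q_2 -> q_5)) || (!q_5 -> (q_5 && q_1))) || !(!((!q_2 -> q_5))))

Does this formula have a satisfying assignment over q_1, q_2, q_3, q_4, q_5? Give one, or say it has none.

q_1 = True; q_2 = True; q_3 = True; q_4 = False; q_5 = True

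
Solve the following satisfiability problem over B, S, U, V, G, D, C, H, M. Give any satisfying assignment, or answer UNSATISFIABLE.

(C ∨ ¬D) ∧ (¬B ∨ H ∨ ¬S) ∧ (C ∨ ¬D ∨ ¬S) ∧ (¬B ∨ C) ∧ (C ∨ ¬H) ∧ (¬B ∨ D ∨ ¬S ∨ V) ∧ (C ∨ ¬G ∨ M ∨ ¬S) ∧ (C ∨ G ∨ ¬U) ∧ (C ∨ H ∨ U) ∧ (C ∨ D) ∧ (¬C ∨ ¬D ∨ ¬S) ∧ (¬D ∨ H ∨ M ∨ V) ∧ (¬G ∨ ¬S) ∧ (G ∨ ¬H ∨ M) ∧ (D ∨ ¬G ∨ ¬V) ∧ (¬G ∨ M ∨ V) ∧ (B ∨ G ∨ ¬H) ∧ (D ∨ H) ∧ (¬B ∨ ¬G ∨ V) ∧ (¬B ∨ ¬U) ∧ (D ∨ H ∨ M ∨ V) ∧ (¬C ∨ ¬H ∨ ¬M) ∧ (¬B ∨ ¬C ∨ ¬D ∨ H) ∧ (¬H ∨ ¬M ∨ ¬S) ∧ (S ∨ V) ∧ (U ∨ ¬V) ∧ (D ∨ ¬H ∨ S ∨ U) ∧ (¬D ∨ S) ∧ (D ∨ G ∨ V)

Case D = True:
  (C ∨ ¬D) forces C = True.
  (¬C ∨ ¬D ∨ ¬S) forces S = False.
  Clause (¬D ∨ S) is falsified — contradiction.
Case D = False:
  (C ∨ D) forces C = True.
  (D ∨ H) forces H = True.
  (¬C ∨ ¬H ∨ ¬M) forces M = False.
  (G ∨ ¬H ∨ M) forces G = True.
  (¬G ∨ ¬S) forces S = False.
  (D ∨ ¬G ∨ ¬V) forces V = False.
  Clause (¬G ∨ M ∨ V) is falsified — contradiction.
Both cases fail, so the formula is unsatisfiable.

Unsatisfiable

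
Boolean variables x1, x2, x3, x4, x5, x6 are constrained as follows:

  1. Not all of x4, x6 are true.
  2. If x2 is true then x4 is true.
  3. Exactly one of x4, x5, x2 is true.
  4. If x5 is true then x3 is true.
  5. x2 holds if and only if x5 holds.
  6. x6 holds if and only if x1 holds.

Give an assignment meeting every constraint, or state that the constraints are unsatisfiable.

x1=F; x2=F; x3=F; x4=T; x5=F; x6=F

  (1) {x4, x6}: 1/2 true — not all ✓
  (2) x2=F ⇒ x4: vacuous ✓
  (3) {x4, x5, x2}: 1 true — exactly one ✓
  (4) x5=F ⇒ x3: vacuous ✓
  (5) x2=F, x5=F — same ✓
  (6) x6=F, x1=F — same ✓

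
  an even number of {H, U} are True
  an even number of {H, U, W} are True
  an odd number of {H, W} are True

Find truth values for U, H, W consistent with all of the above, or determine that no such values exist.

U = True, H = True, W = False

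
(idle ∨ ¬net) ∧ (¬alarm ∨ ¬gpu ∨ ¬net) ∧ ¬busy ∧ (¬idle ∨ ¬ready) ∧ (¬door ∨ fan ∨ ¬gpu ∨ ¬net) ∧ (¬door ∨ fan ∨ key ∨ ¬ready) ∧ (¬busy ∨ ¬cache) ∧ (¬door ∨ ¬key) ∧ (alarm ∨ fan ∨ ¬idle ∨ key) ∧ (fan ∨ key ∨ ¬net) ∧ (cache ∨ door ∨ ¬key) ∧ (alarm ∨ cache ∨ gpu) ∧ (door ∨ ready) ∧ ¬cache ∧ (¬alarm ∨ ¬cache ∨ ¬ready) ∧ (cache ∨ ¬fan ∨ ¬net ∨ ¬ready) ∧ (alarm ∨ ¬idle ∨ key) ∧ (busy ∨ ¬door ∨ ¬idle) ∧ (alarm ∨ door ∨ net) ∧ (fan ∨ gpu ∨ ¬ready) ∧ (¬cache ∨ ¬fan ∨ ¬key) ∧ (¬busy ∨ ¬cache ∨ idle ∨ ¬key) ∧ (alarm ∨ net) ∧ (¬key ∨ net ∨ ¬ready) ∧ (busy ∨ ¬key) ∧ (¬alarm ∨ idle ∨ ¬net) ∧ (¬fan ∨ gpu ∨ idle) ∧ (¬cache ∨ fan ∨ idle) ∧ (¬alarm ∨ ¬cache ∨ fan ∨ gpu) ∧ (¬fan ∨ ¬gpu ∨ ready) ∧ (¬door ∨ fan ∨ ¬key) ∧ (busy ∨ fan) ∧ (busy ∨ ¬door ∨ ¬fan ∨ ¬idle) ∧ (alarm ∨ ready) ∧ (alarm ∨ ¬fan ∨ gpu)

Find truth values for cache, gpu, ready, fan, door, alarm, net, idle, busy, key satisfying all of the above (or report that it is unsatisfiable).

Unit clause (¬busy) forces busy = False.
Unit clause (¬cache) forces cache = False.
In (busy ∨ ¬key) only ¬key is left, so key = False.
In (busy ∨ fan) only fan is left, so fan = True.
Try gpu = False:
  (alarm ∨ cache ∨ gpu) forces alarm = True.
  (¬fan ∨ gpu ∨ idle) forces idle = True.
  (¬idle ∨ ¬ready) forces ready = False.
  (door ∨ ready) forces door = True.
  clause (busy ∨ ¬door ∨ ¬idle) is falsified — backtrack.
So gpu = True.
  then (¬fan ∨ ¬gpu ∨ ready) forces ready = True.
  then (¬idle ∨ ¬ready) forces idle = False.
  then (cache ∨ ¬fan ∨ ¬net ∨ ¬ready) forces net = False.
  then (alarm ∨ net) forces alarm = True.
Set door = True.
All clauses satisfied.

cache = False, gpu = True, ready = True, fan = True, door = True, alarm = True, net = False, idle = False, busy = False, key = False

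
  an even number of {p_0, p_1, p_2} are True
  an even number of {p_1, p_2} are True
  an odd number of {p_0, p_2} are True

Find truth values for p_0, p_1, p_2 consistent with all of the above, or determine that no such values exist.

p_0 = False, p_1 = True, p_2 = True

{p_0, p_1, p_2}: 2 true → even ✓
{p_1, p_2}: 2 true → even ✓
{p_0, p_2}: 1 true → odd ✓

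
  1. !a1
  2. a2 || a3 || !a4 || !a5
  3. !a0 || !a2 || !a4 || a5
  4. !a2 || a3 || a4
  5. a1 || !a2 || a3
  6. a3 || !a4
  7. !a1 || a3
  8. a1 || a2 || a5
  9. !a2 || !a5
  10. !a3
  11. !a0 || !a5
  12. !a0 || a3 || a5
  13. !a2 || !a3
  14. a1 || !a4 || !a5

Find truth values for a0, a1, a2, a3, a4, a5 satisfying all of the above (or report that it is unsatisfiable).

a0: False; a1: False; a2: False; a3: False; a4: False; a5: True

Unit clause (!a1) forces a1 = False.
Unit clause (!a3) forces a3 = False.
In (a1 || !a2 || a3) only !a2 is left, so a2 = False.
In (a3 || !a4) only !a4 is left, so a4 = False.
In (a1 || a2 || a5) only a5 is left, so a5 = True.
In (!a0 || !a5) only !a0 is left, so a0 = False.
All clauses satisfied.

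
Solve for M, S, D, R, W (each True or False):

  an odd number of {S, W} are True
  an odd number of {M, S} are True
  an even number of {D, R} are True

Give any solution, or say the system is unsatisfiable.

M: True, S: False, D: False, R: False, W: True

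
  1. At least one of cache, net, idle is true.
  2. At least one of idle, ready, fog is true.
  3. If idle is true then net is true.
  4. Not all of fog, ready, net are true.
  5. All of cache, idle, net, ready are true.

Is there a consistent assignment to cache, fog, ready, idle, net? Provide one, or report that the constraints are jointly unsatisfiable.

cache = True, fog = False, ready = True, idle = True, net = True

  (1) {cache, net, idle}: 3 true — at least one ✓
  (2) {idle, ready, fog}: 2 true — at least one ✓
  (3) idle=T ⇒ net: T ✓
  (4) {fog, ready, net}: 2/3 true — not all ✓
  (5) {cache, idle, net, ready}: all 4 true ✓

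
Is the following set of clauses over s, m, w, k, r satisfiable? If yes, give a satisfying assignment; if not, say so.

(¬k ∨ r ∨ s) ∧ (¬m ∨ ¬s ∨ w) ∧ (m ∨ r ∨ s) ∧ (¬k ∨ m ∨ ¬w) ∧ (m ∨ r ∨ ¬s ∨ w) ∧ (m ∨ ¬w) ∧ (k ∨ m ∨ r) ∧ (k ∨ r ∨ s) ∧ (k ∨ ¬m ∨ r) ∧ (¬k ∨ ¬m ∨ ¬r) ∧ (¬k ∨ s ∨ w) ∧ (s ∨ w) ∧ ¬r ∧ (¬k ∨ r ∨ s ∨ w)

Unit clause (¬r) forces r = False.
Try s = False:
  (¬k ∨ r ∨ s) forces k = False.
  clause (k ∨ r ∨ s) is falsified — backtrack.
So s = True.
Set m = True.
  then (¬m ∨ ¬s ∨ w) forces w = True.
  then (k ∨ ¬m ∨ r) forces k = True.
All clauses satisfied.

s = True, m = True, w = True, k = True, r = False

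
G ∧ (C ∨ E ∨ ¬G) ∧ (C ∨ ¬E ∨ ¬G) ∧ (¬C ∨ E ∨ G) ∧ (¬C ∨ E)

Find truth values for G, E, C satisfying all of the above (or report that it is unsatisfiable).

G = True; E = True; C = True

Unit clause (G) forces G = True.
Set E = True.
  then (C ∨ ¬E ∨ ¬G) forces C = True.
All clauses satisfied.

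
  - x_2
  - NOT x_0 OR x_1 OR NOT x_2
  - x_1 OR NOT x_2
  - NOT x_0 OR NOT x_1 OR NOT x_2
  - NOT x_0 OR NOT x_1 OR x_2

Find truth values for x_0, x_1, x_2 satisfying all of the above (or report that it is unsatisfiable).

Unit clause (x_2) forces x_2 = True.
In (x_1 OR NOT x_2) only x_1 is left, so x_1 = True.
In (NOT x_0 OR NOT x_1 OR NOT x_2) only NOT x_0 is left, so x_0 = False.
Check each clause:
  (x_2): x_2 holds.
  (NOT x_0 OR x_1 OR NOT x_2): NOT x_0 holds.
  (x_1 OR NOT x_2): x_1 holds.
  (NOT x_0 OR NOT x_1 OR NOT x_2): NOT x_0 holds.
  (NOT x_0 OR NOT x_1 OR x_2): NOT x_0 holds.
All clauses satisfied.

x_0: False, x_1: True, x_2: True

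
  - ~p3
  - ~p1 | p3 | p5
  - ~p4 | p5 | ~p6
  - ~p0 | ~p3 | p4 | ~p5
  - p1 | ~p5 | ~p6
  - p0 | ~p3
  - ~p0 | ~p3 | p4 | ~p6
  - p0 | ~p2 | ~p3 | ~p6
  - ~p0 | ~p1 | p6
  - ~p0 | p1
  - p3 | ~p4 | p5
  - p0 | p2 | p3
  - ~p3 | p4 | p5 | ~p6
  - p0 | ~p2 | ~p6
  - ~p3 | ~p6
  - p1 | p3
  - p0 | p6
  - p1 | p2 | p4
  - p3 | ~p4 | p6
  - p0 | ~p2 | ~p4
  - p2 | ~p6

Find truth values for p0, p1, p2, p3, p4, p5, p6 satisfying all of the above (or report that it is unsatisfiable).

p0: True, p1: True, p2: True, p3: False, p4: False, p5: True, p6: True

Unit clause (~p3) forces p3 = False.
In (p1 | p3) only p1 is left, so p1 = True.
In (~p1 | p3 | p5) only p5 is left, so p5 = True.
Set p0 = True.
  then (~p0 | ~p1 | p6) forces p6 = True.
  then (p2 | ~p6) forces p2 = True.
Set p4 = False.
All clauses satisfied.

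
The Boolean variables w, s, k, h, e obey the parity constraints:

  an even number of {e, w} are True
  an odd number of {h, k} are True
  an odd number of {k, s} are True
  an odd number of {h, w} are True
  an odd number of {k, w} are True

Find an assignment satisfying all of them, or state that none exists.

Adding constraints 2, 4, 5 mod 2: every variable appears an even number of times on the left, so the left side is 0.
But the right sides sum to 1 (mod 2). 0 ≠ 1 — the system is inconsistent.

The formula is unsatisfiable.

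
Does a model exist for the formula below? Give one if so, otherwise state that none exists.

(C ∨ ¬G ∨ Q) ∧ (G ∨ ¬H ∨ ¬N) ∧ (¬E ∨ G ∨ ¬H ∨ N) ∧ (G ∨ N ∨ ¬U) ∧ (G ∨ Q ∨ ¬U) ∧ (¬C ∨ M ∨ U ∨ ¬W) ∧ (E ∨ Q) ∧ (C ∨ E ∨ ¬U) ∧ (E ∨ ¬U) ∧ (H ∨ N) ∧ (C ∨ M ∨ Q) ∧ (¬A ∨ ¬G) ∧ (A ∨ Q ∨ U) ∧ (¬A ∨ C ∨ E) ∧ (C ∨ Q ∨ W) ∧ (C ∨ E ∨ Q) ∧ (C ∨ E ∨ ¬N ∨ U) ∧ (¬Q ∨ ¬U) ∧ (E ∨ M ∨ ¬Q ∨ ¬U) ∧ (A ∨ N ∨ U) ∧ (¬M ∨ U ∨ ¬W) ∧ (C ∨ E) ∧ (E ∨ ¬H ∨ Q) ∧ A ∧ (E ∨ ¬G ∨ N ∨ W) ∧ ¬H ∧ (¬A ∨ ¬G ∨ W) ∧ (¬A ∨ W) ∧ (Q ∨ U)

E=T, N=T, H=F, A=T, U=F, Q=T, C=F, M=F, G=F, W=T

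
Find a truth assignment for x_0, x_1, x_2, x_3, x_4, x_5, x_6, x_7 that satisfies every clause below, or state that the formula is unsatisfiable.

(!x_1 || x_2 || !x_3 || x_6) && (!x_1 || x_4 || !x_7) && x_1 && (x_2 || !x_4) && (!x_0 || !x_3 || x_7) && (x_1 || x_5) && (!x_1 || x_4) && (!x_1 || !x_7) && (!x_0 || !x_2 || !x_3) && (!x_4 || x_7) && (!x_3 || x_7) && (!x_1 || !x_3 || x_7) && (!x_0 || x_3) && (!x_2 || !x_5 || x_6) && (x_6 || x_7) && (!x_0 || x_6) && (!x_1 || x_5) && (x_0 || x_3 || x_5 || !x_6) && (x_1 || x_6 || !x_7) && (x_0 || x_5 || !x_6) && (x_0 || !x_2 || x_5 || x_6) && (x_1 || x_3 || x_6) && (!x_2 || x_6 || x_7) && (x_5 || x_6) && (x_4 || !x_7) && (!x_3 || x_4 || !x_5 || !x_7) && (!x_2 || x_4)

No satisfying assignment exists.

Case x_1 = True:
  (!x_1 || x_4) forces x_4 = True.
  (x_2 || !x_4) forces x_2 = True.
  (!x_1 || !x_7) forces x_7 = False.
  Clause (!x_4 || x_7) is falsified — contradiction.
Case x_1 = False:
  Clause (x_1) is falsified — contradiction.
Both cases fail, so the formula is unsatisfiable.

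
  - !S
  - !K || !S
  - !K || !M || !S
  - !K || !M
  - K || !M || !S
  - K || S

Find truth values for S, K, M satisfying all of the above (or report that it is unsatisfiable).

S = False; K = True; M = False

Unit clause (!S) forces S = False.
In (K || S) only K is left, so K = True.
In (!K || !M) only !M is left, so M = False.
Check each clause:
  (!S): !S holds.
  (!K || !S): !S holds.
  (!K || !M || !S): !M holds.
  (!K || !M): !M holds.
  (K || !M || !S): K holds.
  (K || S): K holds.
All clauses satisfied.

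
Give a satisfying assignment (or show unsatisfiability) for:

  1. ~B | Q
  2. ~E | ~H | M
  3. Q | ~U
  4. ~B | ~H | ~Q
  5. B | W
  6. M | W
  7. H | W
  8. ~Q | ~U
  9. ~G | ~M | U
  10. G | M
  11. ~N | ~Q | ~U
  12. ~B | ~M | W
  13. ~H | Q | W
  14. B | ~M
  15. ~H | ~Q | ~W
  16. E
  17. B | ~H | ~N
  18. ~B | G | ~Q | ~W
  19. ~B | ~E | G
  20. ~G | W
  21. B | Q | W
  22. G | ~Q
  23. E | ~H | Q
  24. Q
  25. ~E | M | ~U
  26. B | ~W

Unit clause (E) forces E = True.
Unit clause (Q) forces Q = True.
In (~Q | ~U) only ~U is left, so U = False.
In (G | ~Q) only G is left, so G = True.
In (~G | ~M | U) only ~M is left, so M = False.
In (~G | W) only W is left, so W = True.
In (B | ~W) only B is left, so B = True.
In (~E | ~H | M) only ~H is left, so H = False.
Set N = False.
All clauses satisfied.

W: True, U: False, M: False, E: True, B: True, N: False, Q: True, G: True, H: False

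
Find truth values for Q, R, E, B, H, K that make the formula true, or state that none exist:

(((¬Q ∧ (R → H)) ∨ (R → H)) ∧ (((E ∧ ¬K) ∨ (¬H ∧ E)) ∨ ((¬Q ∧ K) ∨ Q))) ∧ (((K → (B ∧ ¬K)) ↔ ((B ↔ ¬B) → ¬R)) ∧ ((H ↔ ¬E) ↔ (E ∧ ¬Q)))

Q = True, R = True, E = True, B = False, H = True, K = False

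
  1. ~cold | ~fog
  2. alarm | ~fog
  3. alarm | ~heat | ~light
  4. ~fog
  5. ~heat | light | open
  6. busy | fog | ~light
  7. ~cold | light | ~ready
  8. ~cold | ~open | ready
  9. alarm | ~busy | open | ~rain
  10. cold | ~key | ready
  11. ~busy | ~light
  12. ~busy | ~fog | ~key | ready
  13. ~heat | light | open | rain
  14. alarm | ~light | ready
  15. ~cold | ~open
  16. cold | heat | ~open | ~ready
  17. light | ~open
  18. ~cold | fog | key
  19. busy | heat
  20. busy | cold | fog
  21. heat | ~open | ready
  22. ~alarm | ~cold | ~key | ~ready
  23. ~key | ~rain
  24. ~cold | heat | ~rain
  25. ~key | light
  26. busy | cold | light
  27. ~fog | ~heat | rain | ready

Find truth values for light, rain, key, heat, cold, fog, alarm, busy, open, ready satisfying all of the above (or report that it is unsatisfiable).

light: False; rain: False; key: False; heat: False; cold: False; fog: False; alarm: False; busy: True; open: False; ready: True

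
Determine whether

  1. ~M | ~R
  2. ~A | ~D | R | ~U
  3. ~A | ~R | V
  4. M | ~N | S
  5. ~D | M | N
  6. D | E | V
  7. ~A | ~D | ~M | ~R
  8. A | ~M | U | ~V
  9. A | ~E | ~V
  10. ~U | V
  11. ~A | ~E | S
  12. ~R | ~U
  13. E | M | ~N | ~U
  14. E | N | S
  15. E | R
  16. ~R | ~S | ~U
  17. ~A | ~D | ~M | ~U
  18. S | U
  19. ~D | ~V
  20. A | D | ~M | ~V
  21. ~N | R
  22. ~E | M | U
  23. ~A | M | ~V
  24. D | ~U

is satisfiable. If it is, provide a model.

Set U = False.
  then (S | U) forces S = True.
Set N = True.
  then (~N | R) forces R = True.
  then (~M | ~R) forces M = False.
  then (~E | M | U) forces E = False.
Set V = False.
  then (~A | ~R | V) forces A = False.
  then (D | E | V) forces D = True.
All clauses satisfied.

U=F, N=T, E=F, R=T, S=T, V=F, A=F, D=T, M=F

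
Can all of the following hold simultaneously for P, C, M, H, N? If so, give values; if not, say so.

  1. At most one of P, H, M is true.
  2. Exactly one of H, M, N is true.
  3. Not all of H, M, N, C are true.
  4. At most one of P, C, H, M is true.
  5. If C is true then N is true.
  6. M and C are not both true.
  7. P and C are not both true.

P = False, C = False, M = False, H = False, N = True

  (1) {P, H, M}: 0 true — at most one ✓
  (2) {H, M, N}: 1 true — exactly one ✓
  (3) {H, M, N, C}: 1/4 true — not all ✓
  (4) {P, C, H, M}: 0 true — at most one ✓
  (5) C=F ⇒ N: vacuous ✓
  (6) M=F, C=F — not both ✓
  (7) P=F, C=F — not both ✓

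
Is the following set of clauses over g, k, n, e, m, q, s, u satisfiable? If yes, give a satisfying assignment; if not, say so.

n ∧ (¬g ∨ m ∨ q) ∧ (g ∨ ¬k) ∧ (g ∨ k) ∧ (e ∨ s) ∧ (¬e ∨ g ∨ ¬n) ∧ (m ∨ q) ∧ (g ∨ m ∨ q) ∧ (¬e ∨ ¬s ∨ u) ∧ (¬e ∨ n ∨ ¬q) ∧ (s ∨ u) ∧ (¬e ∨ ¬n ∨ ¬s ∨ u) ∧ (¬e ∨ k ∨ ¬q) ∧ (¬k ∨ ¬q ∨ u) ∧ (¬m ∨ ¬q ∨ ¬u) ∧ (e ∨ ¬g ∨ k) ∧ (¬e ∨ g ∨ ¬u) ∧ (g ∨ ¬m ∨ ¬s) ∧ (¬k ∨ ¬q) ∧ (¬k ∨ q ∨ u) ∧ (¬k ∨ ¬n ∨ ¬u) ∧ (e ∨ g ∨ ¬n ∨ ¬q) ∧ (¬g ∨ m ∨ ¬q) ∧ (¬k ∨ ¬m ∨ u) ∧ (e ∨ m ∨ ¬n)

Unit clause (n) forces n = True.
Set g = True.
Set k = False.
  then (e ∨ ¬g ∨ k) forces e = True.
  then (¬e ∨ k ∨ ¬q) forces q = False.
  then (¬g ∨ m ∨ q) forces m = True.
Set s = False.
  then (s ∨ u) forces u = True.
All clauses satisfied.

g: True; k: False; n: True; e: True; m: True; q: False; s: False; u: True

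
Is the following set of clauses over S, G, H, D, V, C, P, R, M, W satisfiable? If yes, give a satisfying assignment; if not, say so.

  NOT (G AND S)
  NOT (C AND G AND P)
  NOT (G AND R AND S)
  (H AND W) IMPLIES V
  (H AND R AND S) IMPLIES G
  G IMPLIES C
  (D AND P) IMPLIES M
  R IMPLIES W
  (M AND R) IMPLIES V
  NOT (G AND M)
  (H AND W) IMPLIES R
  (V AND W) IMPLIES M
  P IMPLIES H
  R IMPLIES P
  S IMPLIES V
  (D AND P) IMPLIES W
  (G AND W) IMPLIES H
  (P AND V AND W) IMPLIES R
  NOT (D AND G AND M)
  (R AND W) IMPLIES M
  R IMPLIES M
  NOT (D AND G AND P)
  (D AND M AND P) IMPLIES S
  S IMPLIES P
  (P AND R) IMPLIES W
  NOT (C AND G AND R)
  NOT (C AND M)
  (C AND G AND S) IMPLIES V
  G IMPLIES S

Set S = True.
  then (NOT S OR V) forces V = True.
  then (NOT G OR NOT S) forces G = False.
  then (P OR NOT S) forces P = True.
  then (H OR NOT P) forces H = True.
  then (G OR NOT H OR NOT R OR NOT S) forces R = False.
  then (NOT H OR R OR NOT W) forces W = False.
  then (NOT D OR NOT P OR W) forces D = False.
Set C = False.
Set M = False.
All clauses satisfied.

S: True; G: False; H: True; D: False; V: True; C: False; P: True; R: False; M: False; W: False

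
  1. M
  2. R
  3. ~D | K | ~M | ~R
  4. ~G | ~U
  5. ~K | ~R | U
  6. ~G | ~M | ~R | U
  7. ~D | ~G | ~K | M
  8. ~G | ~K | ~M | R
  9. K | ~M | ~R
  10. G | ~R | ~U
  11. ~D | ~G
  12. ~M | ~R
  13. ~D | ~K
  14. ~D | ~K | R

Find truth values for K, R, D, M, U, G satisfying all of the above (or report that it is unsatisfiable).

Unsatisfiable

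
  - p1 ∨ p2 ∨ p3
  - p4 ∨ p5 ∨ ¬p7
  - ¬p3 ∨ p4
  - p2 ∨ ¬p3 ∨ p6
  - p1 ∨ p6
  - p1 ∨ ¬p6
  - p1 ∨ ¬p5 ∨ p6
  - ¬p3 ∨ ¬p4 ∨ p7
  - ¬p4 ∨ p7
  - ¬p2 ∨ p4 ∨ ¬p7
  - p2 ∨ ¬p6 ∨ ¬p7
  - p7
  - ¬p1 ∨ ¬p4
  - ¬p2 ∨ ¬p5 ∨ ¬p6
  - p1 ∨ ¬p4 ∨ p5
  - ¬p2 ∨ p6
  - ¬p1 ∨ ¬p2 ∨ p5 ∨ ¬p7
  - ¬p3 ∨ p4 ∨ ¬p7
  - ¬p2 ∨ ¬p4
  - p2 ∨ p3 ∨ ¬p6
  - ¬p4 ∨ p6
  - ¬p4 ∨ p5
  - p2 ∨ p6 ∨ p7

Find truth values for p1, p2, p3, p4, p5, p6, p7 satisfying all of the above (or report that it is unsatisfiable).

p1=T; p2=F; p3=F; p4=F; p5=T; p6=F; p7=T

Unit clause (p7) forces p7 = True.
Try p1 = False:
  (p1 ∨ p6) forces p6 = True.
  clause (p1 ∨ ¬p6) is falsified — backtrack.
So p1 = True.
  then (¬p1 ∨ ¬p4) forces p4 = False.
  then (¬p3 ∨ p4 ∨ ¬p7) forces p3 = False.
  then (p4 ∨ p5 ∨ ¬p7) forces p5 = True.
  then (¬p2 ∨ p4 ∨ ¬p7) forces p2 = False.
  then (p2 ∨ ¬p6 ∨ ¬p7) forces p6 = False.
All clauses satisfied.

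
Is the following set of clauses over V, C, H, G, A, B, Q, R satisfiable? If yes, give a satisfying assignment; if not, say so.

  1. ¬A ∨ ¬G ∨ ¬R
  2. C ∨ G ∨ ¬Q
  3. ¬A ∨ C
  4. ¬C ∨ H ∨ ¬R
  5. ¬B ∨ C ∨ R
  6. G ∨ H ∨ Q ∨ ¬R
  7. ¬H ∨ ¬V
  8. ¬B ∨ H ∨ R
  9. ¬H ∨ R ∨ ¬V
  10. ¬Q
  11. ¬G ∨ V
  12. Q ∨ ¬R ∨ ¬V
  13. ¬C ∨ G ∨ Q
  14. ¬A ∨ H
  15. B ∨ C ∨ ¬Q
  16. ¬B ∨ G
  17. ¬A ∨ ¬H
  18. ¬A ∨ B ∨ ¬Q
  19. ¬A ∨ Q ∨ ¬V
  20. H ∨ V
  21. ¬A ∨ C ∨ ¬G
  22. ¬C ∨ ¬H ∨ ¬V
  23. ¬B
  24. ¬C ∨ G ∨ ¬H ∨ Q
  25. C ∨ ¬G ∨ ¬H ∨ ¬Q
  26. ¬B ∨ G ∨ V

V: True, C: True, H: False, G: True, A: False, B: False, Q: False, R: False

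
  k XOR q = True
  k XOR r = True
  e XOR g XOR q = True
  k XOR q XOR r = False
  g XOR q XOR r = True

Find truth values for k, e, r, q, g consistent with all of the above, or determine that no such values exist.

k=F, e=T, r=T, q=T, g=T

k XOR q = F XOR T = True ✓
k XOR r = F XOR T = True ✓
e XOR g XOR q = T XOR T XOR T = True ✓
k XOR q XOR r = F XOR T XOR T = False ✓
g XOR q XOR r = T XOR T XOR T = True ✓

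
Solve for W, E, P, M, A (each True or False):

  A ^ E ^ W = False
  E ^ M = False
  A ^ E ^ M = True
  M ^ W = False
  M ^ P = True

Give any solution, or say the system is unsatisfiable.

The formula is unsatisfiable.

Adding constraints 1, 3, 4 mod 2: every variable appears an even number of times on the left, so the left side is 0.
But the right sides sum to 1 (mod 2). 0 ≠ 1 — the system is inconsistent.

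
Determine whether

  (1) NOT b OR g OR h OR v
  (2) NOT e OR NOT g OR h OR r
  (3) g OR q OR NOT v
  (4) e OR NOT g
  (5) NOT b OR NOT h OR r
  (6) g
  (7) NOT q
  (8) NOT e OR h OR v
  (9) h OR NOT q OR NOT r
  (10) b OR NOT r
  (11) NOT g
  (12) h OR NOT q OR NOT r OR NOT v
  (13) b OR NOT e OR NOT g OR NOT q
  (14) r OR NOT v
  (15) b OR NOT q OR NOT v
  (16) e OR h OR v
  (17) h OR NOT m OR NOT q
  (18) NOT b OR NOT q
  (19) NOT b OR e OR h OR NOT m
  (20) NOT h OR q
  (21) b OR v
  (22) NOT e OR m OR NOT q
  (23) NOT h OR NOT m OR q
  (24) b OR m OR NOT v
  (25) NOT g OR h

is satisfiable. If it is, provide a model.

No satisfying assignment exists.

Case g = True:
  Clause (NOT g) is falsified — contradiction.
Case g = False:
  Clause (g) is falsified — contradiction.
Both cases fail, so the formula is unsatisfiable.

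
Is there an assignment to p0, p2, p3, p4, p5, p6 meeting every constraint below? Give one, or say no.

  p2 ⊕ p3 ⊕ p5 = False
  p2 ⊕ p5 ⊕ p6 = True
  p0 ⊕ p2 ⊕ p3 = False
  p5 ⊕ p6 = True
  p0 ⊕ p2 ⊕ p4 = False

p0: True; p2: False; p3: True; p4: True; p5: True; p6: False

p2 ⊕ p3 ⊕ p5 = F ⊕ T ⊕ T = False ✓
p2 ⊕ p5 ⊕ p6 = F ⊕ T ⊕ F = True ✓
p0 ⊕ p2 ⊕ p3 = T ⊕ F ⊕ T = False ✓
p5 ⊕ p6 = T ⊕ F = True ✓
p0 ⊕ p2 ⊕ p4 = T ⊕ F ⊕ T = False ✓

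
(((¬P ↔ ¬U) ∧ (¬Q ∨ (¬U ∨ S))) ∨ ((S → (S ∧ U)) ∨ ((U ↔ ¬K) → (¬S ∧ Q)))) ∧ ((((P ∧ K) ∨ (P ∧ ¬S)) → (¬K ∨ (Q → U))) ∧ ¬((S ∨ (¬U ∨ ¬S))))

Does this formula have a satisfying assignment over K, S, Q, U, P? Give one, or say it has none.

The conjunct ¬((S ∨ (¬U ∨ ¬S))) is unsatisfiable on its own:
  S=F, U=F: evaluates to False.
  S=F, U=T: evaluates to False.
  S=T, U=F: evaluates to False.
  S=T, U=T: evaluates to False.
So the whole conjunction is unsatisfiable.

The formula is unsatisfiable.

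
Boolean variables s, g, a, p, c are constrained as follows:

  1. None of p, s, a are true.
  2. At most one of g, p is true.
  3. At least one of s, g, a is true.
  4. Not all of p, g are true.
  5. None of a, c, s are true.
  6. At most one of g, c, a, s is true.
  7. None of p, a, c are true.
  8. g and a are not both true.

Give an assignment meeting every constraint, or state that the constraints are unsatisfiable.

s=F; g=T; a=F; p=F; c=F

  (1) {p, s, a}: 0 true — none ✓
  (2) {g, p}: 1 true — at most one ✓
  (3) {s, g, a}: 1 true — at least one ✓
  (4) {p, g}: 1/2 true — not all ✓
  (5) {a, c, s}: 0 true — none ✓
  (6) {g, c, a, s}: 1 true — at most one ✓
  (7) {p, a, c}: 0 true — none ✓
  (8) g=T, a=F — not both ✓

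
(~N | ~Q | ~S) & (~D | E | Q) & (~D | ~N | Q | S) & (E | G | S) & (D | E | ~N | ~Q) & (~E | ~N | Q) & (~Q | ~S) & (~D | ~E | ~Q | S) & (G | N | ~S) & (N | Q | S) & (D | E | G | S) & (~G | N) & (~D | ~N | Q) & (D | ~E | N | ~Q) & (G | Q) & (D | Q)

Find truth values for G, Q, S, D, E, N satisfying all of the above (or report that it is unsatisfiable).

G: True; Q: True; S: False; D: False; E: True; N: True

Set G = True.
  then (~G | N) forces N = True.
Try Q = False:
  (~E | ~N | Q) forces E = False.
  (~D | E | Q) forces D = False.
  clause (D | Q) is falsified — backtrack.
So Q = True.
  then (~N | ~Q | ~S) forces S = False.
Set D = False.
  then (D | E | ~N | ~Q) forces E = True.
All clauses satisfied.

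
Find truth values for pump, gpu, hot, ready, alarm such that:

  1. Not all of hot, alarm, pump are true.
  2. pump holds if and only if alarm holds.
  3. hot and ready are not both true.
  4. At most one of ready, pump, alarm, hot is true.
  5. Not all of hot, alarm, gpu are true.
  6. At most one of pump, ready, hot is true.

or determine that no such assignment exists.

pump=F, gpu=F, hot=F, ready=F, alarm=F

  (1) {hot, alarm, pump}: 0/3 true — not all ✓
  (2) pump=F, alarm=F — same ✓
  (3) hot=F, ready=F — not both ✓
  (4) {ready, pump, alarm, hot}: 0 true — at most one ✓
  (5) {hot, alarm, gpu}: 0/3 true — not all ✓
  (6) {pump, ready, hot}: 0 true — at most one ✓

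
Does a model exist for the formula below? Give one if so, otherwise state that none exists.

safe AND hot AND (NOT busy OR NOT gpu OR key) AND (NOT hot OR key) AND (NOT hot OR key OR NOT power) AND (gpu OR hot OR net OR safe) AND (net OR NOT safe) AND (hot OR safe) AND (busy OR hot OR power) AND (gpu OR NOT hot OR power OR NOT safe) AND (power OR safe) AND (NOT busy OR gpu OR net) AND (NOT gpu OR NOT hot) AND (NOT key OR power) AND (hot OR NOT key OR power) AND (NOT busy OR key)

net: True; safe: True; busy: True; power: True; hot: True; gpu: False; key: True

Unit clause (safe) forces safe = True.
Unit clause (hot) forces hot = True.
In (NOT hot OR key) only key is left, so key = True.
In (net OR NOT safe) only net is left, so net = True.
In (NOT gpu OR NOT hot) only NOT gpu is left, so gpu = False.
In (NOT key OR power) only power is left, so power = True.
Set busy = True.
All clauses satisfied.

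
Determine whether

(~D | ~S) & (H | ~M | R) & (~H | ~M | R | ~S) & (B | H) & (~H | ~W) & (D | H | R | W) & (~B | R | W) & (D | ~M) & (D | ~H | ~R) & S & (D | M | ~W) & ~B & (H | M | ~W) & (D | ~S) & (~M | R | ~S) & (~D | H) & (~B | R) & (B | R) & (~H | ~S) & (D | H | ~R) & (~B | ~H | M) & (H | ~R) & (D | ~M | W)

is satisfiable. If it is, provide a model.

UNSATISFIABLE

Case S = True:
  (~D | ~S) forces D = False.
  Clause (D | ~S) is falsified — contradiction.
Case S = False:
  Clause (S) is falsified — contradiction.
Both cases fail, so the formula is unsatisfiable.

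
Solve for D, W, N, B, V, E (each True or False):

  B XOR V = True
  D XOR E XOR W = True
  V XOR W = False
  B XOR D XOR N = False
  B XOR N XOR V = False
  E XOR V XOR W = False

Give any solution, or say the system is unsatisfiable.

UNSATISFIABLE

Adding constraints 2, 4, 5, 6 mod 2: every variable appears an even number of times on the left, so the left side is 0.
But the right sides sum to 1 (mod 2). 0 ≠ 1 — the system is inconsistent.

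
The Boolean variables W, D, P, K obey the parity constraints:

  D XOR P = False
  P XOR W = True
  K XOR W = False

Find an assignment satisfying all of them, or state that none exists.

W=T; D=F; P=F; K=T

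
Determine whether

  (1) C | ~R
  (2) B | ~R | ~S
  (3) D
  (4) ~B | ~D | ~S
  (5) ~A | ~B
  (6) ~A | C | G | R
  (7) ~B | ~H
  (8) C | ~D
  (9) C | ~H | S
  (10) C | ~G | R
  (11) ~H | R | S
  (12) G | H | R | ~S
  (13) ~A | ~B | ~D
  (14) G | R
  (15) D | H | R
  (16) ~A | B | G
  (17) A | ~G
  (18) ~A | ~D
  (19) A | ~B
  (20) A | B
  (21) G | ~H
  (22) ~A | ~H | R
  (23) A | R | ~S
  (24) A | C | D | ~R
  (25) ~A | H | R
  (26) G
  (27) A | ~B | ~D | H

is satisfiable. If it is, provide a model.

Case G = True:
  (D) forces D = True.
  (C | ~D) forces C = True.
  (A | ~G) forces A = True.
  Clause (~A | ~D) is falsified — contradiction.
Case G = False:
  Clause (G) is falsified — contradiction.
Both cases fail, so the formula is unsatisfiable.

No satisfying assignment exists.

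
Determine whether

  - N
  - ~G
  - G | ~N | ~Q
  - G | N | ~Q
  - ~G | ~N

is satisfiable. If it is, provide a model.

Q = False, N = True, G = False

Unit clause (N) forces N = True.
Unit clause (~G) forces G = False.
In (G | ~N | ~Q) only ~Q is left, so Q = False.
All clauses satisfied.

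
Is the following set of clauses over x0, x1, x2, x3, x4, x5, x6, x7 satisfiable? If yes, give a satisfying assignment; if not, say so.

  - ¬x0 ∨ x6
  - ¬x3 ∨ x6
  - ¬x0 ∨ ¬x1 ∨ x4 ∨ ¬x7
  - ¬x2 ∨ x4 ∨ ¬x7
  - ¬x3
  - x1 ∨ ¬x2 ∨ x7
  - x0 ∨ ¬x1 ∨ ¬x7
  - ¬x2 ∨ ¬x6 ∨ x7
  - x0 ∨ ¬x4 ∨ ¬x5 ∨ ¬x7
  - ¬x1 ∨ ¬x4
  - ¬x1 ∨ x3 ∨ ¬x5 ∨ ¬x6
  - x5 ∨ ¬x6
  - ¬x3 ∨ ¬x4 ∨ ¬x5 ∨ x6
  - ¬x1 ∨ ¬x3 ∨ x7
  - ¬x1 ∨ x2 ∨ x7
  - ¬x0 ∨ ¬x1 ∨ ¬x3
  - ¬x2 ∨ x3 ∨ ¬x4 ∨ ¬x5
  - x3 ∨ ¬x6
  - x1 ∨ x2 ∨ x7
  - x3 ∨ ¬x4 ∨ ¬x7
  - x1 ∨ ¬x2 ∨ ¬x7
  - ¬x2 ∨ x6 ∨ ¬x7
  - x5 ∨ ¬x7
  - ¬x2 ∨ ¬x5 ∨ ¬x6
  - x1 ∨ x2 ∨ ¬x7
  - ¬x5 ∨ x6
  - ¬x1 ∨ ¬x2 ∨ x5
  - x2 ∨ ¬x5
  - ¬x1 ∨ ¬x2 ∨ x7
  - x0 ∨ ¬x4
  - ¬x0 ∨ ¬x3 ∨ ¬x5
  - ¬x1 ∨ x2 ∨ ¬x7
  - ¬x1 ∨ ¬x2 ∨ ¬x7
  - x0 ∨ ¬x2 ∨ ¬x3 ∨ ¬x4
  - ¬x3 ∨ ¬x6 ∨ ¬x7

Unsatisfiable

Case x2 = True:
  (¬x3) forces x3 = False.
  (x3 ∨ ¬x6) forces x6 = False.
  (¬x0 ∨ x6) forces x0 = False.
  (¬x2 ∨ x6 ∨ ¬x7) forces x7 = False.
  (x1 ∨ ¬x2 ∨ x7) forces x1 = True.
  Clause (¬x1 ∨ ¬x2 ∨ x7) is falsified — contradiction.
Case x2 = False:
  (¬x3) forces x3 = False.
  (x3 ∨ ¬x6) forces x6 = False.
  (¬x0 ∨ x6) forces x0 = False.
  (¬x5 ∨ x6) forces x5 = False.
  (x5 ∨ ¬x7) forces x7 = False.
  (¬x1 ∨ x2 ∨ x7) forces x1 = False.
  Clause (x1 ∨ x2 ∨ x7) is falsified — contradiction.
Both cases fail, so the formula is unsatisfiable.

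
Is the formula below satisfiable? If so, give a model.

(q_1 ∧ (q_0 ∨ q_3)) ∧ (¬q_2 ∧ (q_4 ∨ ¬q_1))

q_0=T; q_1=T; q_2=F; q_3=T; q_4=T

  q_1 ∧ (q_0 ∨ q_3) = True
    q_0 ∨ q_3 = True
  ¬q_2 ∧ (q_4 ∨ ¬q_1) = True
    ¬q_2 = True
    q_4 ∨ ¬q_1 = True
      ¬q_1 = False
Both conjuncts True, so the formula holds.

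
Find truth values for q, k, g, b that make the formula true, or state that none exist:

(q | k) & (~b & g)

q: True, k: False, g: True, b: False

  q | k = True
  ~b & g = True
    ~b = True
Both conjuncts True, so the formula holds.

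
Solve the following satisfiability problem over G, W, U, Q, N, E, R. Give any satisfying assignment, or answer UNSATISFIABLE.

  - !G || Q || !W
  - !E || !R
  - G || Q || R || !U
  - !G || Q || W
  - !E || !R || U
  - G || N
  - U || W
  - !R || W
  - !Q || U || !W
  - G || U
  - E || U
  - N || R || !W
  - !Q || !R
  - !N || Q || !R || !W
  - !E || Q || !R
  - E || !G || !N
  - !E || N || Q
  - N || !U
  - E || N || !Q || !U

G = False, W = True, U = True, Q = True, N = True, E = True, R = False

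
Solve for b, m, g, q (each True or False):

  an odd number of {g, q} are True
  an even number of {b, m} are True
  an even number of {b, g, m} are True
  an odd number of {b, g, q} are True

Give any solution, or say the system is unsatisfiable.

b = False, m = False, g = False, q = True

{g, q}: 1 true → odd ✓
{b, m}: 0 true → even ✓
{b, g, m}: 0 true → even ✓
{b, g, q}: 1 true → odd ✓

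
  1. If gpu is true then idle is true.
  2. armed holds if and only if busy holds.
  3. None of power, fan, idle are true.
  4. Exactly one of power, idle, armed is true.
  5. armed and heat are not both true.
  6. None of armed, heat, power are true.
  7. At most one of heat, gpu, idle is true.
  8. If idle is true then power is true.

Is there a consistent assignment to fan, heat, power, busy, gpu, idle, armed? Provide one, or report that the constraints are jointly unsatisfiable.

Case armed = True:
  Constraint (6) is violated (armed=T) — contradiction.
Case armed = False:
  (2) with armed=F forces busy = False.
  (3) forces power = False.
  (3) forces fan = False.
  (3) forces idle = False.
  Constraint (4) is violated (power=F, idle=F, armed=F) — contradiction.
Both cases fail — unsatisfiable.

Unsatisfiable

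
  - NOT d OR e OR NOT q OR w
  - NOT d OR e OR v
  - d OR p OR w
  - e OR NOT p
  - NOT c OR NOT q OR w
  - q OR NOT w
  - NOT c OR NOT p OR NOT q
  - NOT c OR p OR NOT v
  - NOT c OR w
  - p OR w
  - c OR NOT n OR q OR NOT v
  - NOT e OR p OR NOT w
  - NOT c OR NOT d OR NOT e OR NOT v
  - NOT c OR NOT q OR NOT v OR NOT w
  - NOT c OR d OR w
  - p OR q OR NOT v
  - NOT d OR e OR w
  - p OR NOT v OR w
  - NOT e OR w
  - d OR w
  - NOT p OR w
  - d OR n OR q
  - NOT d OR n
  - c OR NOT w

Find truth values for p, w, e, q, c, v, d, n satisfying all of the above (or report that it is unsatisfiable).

p=F, w=T, e=F, q=T, c=T, v=F, d=F, n=F

Set p = False.
  then (p OR w) forces w = True.
  then (NOT e OR p OR NOT w) forces e = False.
  then (c OR NOT w) forces c = True.
  then (q OR NOT w) forces q = True.
  then (NOT c OR p OR NOT v) forces v = False.
  then (NOT d OR e OR v) forces d = False.
Set n = False.
All clauses satisfied.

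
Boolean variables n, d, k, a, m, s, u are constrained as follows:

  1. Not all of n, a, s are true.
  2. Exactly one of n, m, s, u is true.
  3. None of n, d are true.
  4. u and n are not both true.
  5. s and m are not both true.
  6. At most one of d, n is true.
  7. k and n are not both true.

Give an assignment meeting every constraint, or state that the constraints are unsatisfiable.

n=F, d=F, k=F, a=T, m=F, s=T, u=F

  (1) {n, a, s}: 2/3 true — not all ✓
  (2) {n, m, s, u}: 1 true — exactly one ✓
  (3) {n, d}: 0 true — none ✓
  (4) u=F, n=F — not both ✓
  (5) s=T, m=F — not both ✓
  (6) {d, n}: 0 true — at most one ✓
  (7) k=F, n=F — not both ✓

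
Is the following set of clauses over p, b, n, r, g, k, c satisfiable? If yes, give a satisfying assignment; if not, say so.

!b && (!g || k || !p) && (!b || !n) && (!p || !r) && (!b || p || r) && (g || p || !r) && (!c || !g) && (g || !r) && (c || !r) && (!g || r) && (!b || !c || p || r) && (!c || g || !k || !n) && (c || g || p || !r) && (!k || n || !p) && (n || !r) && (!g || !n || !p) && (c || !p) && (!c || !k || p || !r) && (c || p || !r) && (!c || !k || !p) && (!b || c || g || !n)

Unit clause (!b) forces b = False.
Set p = True.
  then (!p || !r) forces r = False.
  then (!g || r) forces g = False.
  then (c || !p) forces c = True.
  then (!c || !k || !p) forces k = False.
Set n = False.
All clauses satisfied.

p: True, b: False, n: False, r: False, g: False, k: False, c: True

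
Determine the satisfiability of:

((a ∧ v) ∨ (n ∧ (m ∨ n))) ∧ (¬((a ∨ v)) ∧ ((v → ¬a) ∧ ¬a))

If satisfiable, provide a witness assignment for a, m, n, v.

a=F; m=F; n=T; v=F

  (a ∧ v) ∨ (n ∧ (m ∨ n)) = True
    a ∧ v = False
    n ∧ (m ∨ n) = True
      m ∨ n = True
  ¬((a ∨ v)) ∧ ((v → ¬a) ∧ ¬a) = True
    ¬((a ∨ v)) = True
      a ∨ v = False
    (v → ¬a) ∧ ¬a = True
      v → ¬a = True
        ¬a = True
      ¬a = True
Both conjuncts True, so the formula holds.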